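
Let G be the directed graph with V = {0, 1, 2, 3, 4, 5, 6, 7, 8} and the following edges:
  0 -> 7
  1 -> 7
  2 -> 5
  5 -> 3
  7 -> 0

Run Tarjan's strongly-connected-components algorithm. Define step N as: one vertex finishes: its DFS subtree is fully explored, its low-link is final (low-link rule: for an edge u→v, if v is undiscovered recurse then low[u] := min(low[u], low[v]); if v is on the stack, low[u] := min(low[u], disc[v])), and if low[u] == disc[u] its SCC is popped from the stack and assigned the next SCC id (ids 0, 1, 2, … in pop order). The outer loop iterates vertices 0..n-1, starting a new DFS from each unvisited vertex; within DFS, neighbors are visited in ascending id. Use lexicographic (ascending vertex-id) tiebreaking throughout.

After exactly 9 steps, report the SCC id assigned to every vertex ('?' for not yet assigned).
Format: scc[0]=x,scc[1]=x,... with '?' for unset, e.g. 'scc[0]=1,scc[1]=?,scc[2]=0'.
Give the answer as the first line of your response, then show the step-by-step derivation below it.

scc[0]=0,scc[1]=1,scc[2]=4,scc[3]=2,scc[4]=5,scc[5]=3,scc[6]=6,scc[7]=0,scc[8]=7

step 1: low=(low[0]=0,low[1]=?,low[2]=?,low[3]=?,low[4]=?,low[5]=?,low[6]=?,low[7]=0,low[8]=?); scc=(scc[0]=?,scc[1]=?,scc[2]=?,scc[3]=?,scc[4]=?,scc[5]=?,scc[6]=?,scc[7]=?,scc[8]=?)
step 2: low=(low[0]=0,low[1]=?,low[2]=?,low[3]=?,low[4]=?,low[5]=?,low[6]=?,low[7]=0,low[8]=?); scc=(scc[0]=0,scc[1]=?,scc[2]=?,scc[3]=?,scc[4]=?,scc[5]=?,scc[6]=?,scc[7]=0,scc[8]=?)
step 3: low=(low[0]=0,low[1]=2,low[2]=?,low[3]=?,low[4]=?,low[5]=?,low[6]=?,low[7]=0,low[8]=?); scc=(scc[0]=0,scc[1]=1,scc[2]=?,scc[3]=?,scc[4]=?,scc[5]=?,scc[6]=?,scc[7]=0,scc[8]=?)
step 4: low=(low[0]=0,low[1]=2,low[2]=3,low[3]=5,low[4]=?,low[5]=4,low[6]=?,low[7]=0,low[8]=?); scc=(scc[0]=0,scc[1]=1,scc[2]=?,scc[3]=2,scc[4]=?,scc[5]=?,scc[6]=?,scc[7]=0,scc[8]=?)
step 5: low=(low[0]=0,low[1]=2,low[2]=3,low[3]=5,low[4]=?,low[5]=4,low[6]=?,low[7]=0,low[8]=?); scc=(scc[0]=0,scc[1]=1,scc[2]=?,scc[3]=2,scc[4]=?,scc[5]=3,scc[6]=?,scc[7]=0,scc[8]=?)
step 6: low=(low[0]=0,low[1]=2,low[2]=3,low[3]=5,low[4]=?,low[5]=4,low[6]=?,low[7]=0,low[8]=?); scc=(scc[0]=0,scc[1]=1,scc[2]=4,scc[3]=2,scc[4]=?,scc[5]=3,scc[6]=?,scc[7]=0,scc[8]=?)
step 7: low=(low[0]=0,low[1]=2,low[2]=3,low[3]=5,low[4]=6,low[5]=4,low[6]=?,low[7]=0,low[8]=?); scc=(scc[0]=0,scc[1]=1,scc[2]=4,scc[3]=2,scc[4]=5,scc[5]=3,scc[6]=?,scc[7]=0,scc[8]=?)
step 8: low=(low[0]=0,low[1]=2,low[2]=3,low[3]=5,low[4]=6,low[5]=4,low[6]=7,low[7]=0,low[8]=?); scc=(scc[0]=0,scc[1]=1,scc[2]=4,scc[3]=2,scc[4]=5,scc[5]=3,scc[6]=6,scc[7]=0,scc[8]=?)
step 9: low=(low[0]=0,low[1]=2,low[2]=3,low[3]=5,low[4]=6,low[5]=4,low[6]=7,low[7]=0,low[8]=8); scc=(scc[0]=0,scc[1]=1,scc[2]=4,scc[3]=2,scc[4]=5,scc[5]=3,scc[6]=6,scc[7]=0,scc[8]=7)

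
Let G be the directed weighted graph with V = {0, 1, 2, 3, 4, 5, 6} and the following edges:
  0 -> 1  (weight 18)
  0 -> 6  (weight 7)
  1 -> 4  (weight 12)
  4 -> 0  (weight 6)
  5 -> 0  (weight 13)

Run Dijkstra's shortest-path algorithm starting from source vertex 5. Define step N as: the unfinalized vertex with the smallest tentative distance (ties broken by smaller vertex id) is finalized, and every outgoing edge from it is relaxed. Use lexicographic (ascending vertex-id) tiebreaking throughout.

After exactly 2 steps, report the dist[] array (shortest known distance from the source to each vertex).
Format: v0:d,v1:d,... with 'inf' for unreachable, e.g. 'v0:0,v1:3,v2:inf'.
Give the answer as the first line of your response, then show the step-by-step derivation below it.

v0:13,v1:31,v2:inf,v3:inf,v4:inf,v5:0,v6:20

step 1: dist = v0:13,v1:inf,v2:inf,v3:inf,v4:inf,v5:0,v6:inf
step 2: dist = v0:13,v1:31,v2:inf,v3:inf,v4:inf,v5:0,v6:20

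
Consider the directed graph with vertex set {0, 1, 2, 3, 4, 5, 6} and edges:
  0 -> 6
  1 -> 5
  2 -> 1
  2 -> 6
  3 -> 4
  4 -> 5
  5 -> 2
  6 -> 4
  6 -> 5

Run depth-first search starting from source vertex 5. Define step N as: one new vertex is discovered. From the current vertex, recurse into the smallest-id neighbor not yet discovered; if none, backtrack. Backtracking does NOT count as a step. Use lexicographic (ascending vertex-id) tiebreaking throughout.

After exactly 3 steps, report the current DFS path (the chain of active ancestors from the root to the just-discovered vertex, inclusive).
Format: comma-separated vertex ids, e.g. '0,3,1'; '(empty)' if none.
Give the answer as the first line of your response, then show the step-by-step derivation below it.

5,2,1

step 1: discover 5; path=5; order=5
step 2: discover 2; path=5>2; order=5,2
step 3: discover 1; path=5>2>1; order=5,2,1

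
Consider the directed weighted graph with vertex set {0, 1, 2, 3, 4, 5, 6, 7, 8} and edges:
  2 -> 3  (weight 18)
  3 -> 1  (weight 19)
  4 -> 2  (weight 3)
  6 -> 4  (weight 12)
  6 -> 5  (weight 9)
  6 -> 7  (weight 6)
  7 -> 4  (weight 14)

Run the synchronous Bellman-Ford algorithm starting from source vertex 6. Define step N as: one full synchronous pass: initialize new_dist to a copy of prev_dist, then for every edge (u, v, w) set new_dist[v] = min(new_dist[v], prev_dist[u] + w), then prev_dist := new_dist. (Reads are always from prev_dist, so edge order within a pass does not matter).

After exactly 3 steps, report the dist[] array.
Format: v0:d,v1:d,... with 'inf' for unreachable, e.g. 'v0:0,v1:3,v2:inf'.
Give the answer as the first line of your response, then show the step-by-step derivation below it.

v0:inf,v1:inf,v2:15,v3:33,v4:12,v5:9,v6:0,v7:6,v8:inf

step 1: dist = v0:inf,v1:inf,v2:inf,v3:inf,v4:12,v5:9,v6:0,v7:6,v8:inf
step 2: dist = v0:inf,v1:inf,v2:15,v3:inf,v4:12,v5:9,v6:0,v7:6,v8:inf
step 3: dist = v0:inf,v1:inf,v2:15,v3:33,v4:12,v5:9,v6:0,v7:6,v8:inf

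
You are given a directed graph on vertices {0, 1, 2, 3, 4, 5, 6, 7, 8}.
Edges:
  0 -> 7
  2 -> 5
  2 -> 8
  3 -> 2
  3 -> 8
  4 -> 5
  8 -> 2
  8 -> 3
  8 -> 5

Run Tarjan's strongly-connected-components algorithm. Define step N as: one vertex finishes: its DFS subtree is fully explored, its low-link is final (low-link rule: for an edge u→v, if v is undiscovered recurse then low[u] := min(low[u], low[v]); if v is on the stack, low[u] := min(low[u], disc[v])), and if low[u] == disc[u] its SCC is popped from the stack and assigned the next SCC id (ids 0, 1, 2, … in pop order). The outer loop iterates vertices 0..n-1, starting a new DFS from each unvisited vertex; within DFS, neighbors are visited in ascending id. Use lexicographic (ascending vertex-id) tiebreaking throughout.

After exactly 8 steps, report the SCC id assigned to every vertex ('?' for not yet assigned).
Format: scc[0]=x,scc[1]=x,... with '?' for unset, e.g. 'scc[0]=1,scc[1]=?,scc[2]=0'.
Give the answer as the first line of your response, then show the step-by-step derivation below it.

scc[0]=1,scc[1]=2,scc[2]=4,scc[3]=4,scc[4]=5,scc[5]=3,scc[6]=?,scc[7]=0,scc[8]=4

step 1: low=(low[0]=0,low[1]=?,low[2]=?,low[3]=?,low[4]=?,low[5]=?,low[6]=?,low[7]=1,low[8]=?); scc=(scc[0]=?,scc[1]=?,scc[2]=?,scc[3]=?,scc[4]=?,scc[5]=?,scc[6]=?,scc[7]=0,scc[8]=?)
step 2: low=(low[0]=0,low[1]=?,low[2]=?,low[3]=?,low[4]=?,low[5]=?,low[6]=?,low[7]=1,low[8]=?); scc=(scc[0]=1,scc[1]=?,scc[2]=?,scc[3]=?,scc[4]=?,scc[5]=?,scc[6]=?,scc[7]=0,scc[8]=?)
step 3: low=(low[0]=0,low[1]=2,low[2]=?,low[3]=?,low[4]=?,low[5]=?,low[6]=?,low[7]=1,low[8]=?); scc=(scc[0]=1,scc[1]=2,scc[2]=?,scc[3]=?,scc[4]=?,scc[5]=?,scc[6]=?,scc[7]=0,scc[8]=?)
step 4: low=(low[0]=0,low[1]=2,low[2]=3,low[3]=?,low[4]=?,low[5]=4,low[6]=?,low[7]=1,low[8]=?); scc=(scc[0]=1,scc[1]=2,scc[2]=?,scc[3]=?,scc[4]=?,scc[5]=3,scc[6]=?,scc[7]=0,scc[8]=?)
step 5: low=(low[0]=0,low[1]=2,low[2]=3,low[3]=3,low[4]=?,low[5]=4,low[6]=?,low[7]=1,low[8]=3); scc=(scc[0]=1,scc[1]=2,scc[2]=?,scc[3]=?,scc[4]=?,scc[5]=3,scc[6]=?,scc[7]=0,scc[8]=?)
step 6: low=(low[0]=0,low[1]=2,low[2]=3,low[3]=3,low[4]=?,low[5]=4,low[6]=?,low[7]=1,low[8]=3); scc=(scc[0]=1,scc[1]=2,scc[2]=?,scc[3]=?,scc[4]=?,scc[5]=3,scc[6]=?,scc[7]=0,scc[8]=?)
step 7: low=(low[0]=0,low[1]=2,low[2]=3,low[3]=3,low[4]=?,low[5]=4,low[6]=?,low[7]=1,low[8]=3); scc=(scc[0]=1,scc[1]=2,scc[2]=4,scc[3]=4,scc[4]=?,scc[5]=3,scc[6]=?,scc[7]=0,scc[8]=4)
step 8: low=(low[0]=0,low[1]=2,low[2]=3,low[3]=3,low[4]=7,low[5]=4,low[6]=?,low[7]=1,low[8]=3); scc=(scc[0]=1,scc[1]=2,scc[2]=4,scc[3]=4,scc[4]=5,scc[5]=3,scc[6]=?,scc[7]=0,scc[8]=4)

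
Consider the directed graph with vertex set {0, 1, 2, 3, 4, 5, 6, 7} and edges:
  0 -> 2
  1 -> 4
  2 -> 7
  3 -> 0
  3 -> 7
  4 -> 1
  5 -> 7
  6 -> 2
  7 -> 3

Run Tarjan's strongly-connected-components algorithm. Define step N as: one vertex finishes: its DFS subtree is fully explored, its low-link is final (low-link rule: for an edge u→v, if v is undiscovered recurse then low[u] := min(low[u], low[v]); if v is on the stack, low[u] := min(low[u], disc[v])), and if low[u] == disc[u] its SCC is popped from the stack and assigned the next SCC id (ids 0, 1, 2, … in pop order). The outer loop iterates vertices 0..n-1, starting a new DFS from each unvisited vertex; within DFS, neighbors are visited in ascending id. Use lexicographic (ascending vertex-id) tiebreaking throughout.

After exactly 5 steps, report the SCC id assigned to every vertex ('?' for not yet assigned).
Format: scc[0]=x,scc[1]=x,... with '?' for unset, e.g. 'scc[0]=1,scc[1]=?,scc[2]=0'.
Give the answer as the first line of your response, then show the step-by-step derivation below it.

scc[0]=0,scc[1]=?,scc[2]=0,scc[3]=0,scc[4]=?,scc[5]=?,scc[6]=?,scc[7]=0

step 1: low=(low[0]=0,low[1]=?,low[2]=1,low[3]=0,low[4]=?,low[5]=?,low[6]=?,low[7]=2); scc=(scc[0]=?,scc[1]=?,scc[2]=?,scc[3]=?,scc[4]=?,scc[5]=?,scc[6]=?,scc[7]=?)
step 2: low=(low[0]=0,low[1]=?,low[2]=1,low[3]=0,low[4]=?,low[5]=?,low[6]=?,low[7]=0); scc=(scc[0]=?,scc[1]=?,scc[2]=?,scc[3]=?,scc[4]=?,scc[5]=?,scc[6]=?,scc[7]=?)
step 3: low=(low[0]=0,low[1]=?,low[2]=0,low[3]=0,low[4]=?,low[5]=?,low[6]=?,low[7]=0); scc=(scc[0]=?,scc[1]=?,scc[2]=?,scc[3]=?,scc[4]=?,scc[5]=?,scc[6]=?,scc[7]=?)
step 4: low=(low[0]=0,low[1]=?,low[2]=0,low[3]=0,low[4]=?,low[5]=?,low[6]=?,low[7]=0); scc=(scc[0]=0,scc[1]=?,scc[2]=0,scc[3]=0,scc[4]=?,scc[5]=?,scc[6]=?,scc[7]=0)
step 5: low=(low[0]=0,low[1]=4,low[2]=0,low[3]=0,low[4]=4,low[5]=?,low[6]=?,low[7]=0); scc=(scc[0]=0,scc[1]=?,scc[2]=0,scc[3]=0,scc[4]=?,scc[5]=?,scc[6]=?,scc[7]=0)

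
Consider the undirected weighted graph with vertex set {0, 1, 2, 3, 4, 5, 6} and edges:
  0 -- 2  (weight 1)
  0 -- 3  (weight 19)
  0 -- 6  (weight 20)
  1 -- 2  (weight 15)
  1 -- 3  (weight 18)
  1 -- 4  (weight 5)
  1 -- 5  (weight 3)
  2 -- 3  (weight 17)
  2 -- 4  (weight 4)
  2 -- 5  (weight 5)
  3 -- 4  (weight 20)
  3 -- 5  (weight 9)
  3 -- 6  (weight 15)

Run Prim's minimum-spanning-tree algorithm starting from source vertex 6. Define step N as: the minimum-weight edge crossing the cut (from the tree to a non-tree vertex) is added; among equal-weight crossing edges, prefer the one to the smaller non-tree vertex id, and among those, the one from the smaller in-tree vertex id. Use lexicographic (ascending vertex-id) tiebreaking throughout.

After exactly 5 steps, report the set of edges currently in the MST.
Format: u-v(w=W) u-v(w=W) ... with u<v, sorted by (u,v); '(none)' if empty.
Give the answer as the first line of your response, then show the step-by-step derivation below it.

0-2(w=1) 1-5(w=3) 2-5(w=5) 3-5(w=9) 3-6(w=15)

step 1: add edge 3-6 (w=15); MST = {3-6(w=15)}
step 2: add edge 3-5 (w=9); MST = {3-5(w=9) 3-6(w=15)}
step 3: add edge 1-5 (w=3); MST = {1-5(w=3) 3-5(w=9) 3-6(w=15)}
step 4: add edge 2-5 (w=5); MST = {1-5(w=3) 2-5(w=5) 3-5(w=9) 3-6(w=15)}
step 5: add edge 0-2 (w=1); MST = {0-2(w=1) 1-5(w=3) 2-5(w=5) 3-5(w=9) 3-6(w=15)}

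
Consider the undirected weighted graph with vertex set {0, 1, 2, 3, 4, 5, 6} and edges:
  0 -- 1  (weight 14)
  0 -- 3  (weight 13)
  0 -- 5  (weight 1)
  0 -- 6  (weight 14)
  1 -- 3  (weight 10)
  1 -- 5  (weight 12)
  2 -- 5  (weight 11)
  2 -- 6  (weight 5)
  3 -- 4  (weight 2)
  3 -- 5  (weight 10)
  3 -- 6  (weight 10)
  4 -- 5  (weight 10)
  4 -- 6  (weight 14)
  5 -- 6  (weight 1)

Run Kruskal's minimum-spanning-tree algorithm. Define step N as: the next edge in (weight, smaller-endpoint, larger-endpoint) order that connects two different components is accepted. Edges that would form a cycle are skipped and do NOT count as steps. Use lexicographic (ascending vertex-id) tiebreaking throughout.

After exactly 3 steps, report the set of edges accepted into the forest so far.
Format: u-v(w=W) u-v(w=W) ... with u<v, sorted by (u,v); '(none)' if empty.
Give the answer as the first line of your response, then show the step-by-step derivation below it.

0-5(w=1) 3-4(w=2) 5-6(w=1)

step 1: add edge 0-5 (w=1); MST = {0-5(w=1)}
step 2: add edge 5-6 (w=1); MST = {0-5(w=1) 5-6(w=1)}
step 3: add edge 3-4 (w=2); MST = {0-5(w=1) 3-4(w=2) 5-6(w=1)}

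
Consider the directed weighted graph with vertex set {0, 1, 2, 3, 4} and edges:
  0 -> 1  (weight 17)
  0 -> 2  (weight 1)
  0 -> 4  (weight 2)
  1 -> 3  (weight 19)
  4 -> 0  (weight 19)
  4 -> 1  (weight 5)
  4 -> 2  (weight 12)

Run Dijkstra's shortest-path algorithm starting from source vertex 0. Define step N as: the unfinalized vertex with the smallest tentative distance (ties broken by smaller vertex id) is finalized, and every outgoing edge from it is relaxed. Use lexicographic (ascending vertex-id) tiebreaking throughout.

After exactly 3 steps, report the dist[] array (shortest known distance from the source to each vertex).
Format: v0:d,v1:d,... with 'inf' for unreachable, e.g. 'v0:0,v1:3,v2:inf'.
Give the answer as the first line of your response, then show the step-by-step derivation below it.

v0:0,v1:7,v2:1,v3:inf,v4:2

step 1: dist = v0:0,v1:17,v2:1,v3:inf,v4:2
step 2: dist = v0:0,v1:17,v2:1,v3:inf,v4:2
step 3: dist = v0:0,v1:7,v2:1,v3:inf,v4:2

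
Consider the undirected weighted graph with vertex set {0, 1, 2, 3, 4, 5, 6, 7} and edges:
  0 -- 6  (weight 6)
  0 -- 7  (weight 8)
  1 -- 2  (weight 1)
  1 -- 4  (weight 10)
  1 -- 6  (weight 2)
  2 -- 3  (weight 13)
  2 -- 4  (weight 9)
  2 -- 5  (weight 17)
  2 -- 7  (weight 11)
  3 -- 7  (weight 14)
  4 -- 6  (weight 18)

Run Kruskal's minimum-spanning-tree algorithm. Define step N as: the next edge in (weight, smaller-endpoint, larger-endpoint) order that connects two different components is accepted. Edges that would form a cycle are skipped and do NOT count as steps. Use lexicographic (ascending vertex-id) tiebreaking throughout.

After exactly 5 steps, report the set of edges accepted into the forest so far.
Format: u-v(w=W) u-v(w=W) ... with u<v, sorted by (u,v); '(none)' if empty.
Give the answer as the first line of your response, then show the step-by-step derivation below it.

0-6(w=6) 0-7(w=8) 1-2(w=1) 1-6(w=2) 2-4(w=9)

step 1: add edge 1-2 (w=1); MST = {1-2(w=1)}
step 2: add edge 1-6 (w=2); MST = {1-2(w=1) 1-6(w=2)}
step 3: add edge 0-6 (w=6); MST = {0-6(w=6) 1-2(w=1) 1-6(w=2)}
step 4: add edge 0-7 (w=8); MST = {0-6(w=6) 0-7(w=8) 1-2(w=1) 1-6(w=2)}
step 5: add edge 2-4 (w=9); MST = {0-6(w=6) 0-7(w=8) 1-2(w=1) 1-6(w=2) 2-4(w=9)}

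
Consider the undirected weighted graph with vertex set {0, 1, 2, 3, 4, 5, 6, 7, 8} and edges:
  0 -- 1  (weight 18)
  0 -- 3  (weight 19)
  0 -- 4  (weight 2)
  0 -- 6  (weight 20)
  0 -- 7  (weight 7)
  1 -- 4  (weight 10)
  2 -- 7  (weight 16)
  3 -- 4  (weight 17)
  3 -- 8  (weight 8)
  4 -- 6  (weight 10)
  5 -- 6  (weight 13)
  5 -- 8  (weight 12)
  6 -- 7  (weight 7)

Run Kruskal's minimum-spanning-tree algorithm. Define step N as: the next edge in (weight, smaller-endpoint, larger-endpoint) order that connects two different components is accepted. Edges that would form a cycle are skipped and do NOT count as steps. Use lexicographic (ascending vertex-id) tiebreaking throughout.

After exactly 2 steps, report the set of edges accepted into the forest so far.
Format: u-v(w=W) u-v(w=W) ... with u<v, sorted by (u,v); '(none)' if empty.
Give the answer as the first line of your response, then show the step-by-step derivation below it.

0-4(w=2) 0-7(w=7)

step 1: add edge 0-4 (w=2); MST = {0-4(w=2)}
step 2: add edge 0-7 (w=7); MST = {0-4(w=2) 0-7(w=7)}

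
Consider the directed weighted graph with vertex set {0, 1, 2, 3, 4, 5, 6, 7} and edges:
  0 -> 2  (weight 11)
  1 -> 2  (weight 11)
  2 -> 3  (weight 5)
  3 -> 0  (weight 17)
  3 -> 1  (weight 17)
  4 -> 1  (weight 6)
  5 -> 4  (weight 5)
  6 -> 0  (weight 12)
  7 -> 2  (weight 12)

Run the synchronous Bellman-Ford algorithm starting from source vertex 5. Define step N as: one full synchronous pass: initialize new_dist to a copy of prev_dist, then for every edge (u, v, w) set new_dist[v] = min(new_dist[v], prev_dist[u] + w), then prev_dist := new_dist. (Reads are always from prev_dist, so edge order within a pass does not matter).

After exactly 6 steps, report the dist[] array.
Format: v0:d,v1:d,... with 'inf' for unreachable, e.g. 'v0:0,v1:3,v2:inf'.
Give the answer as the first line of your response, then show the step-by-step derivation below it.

v0:44,v1:11,v2:22,v3:27,v4:5,v5:0,v6:inf,v7:inf

step 1: dist = v0:inf,v1:inf,v2:inf,v3:inf,v4:5,v5:0,v6:inf,v7:inf
step 2: dist = v0:inf,v1:11,v2:inf,v3:inf,v4:5,v5:0,v6:inf,v7:inf
step 3: dist = v0:inf,v1:11,v2:22,v3:inf,v4:5,v5:0,v6:inf,v7:inf
step 4: dist = v0:inf,v1:11,v2:22,v3:27,v4:5,v5:0,v6:inf,v7:inf
step 5: dist = v0:44,v1:11,v2:22,v3:27,v4:5,v5:0,v6:inf,v7:inf
step 6: dist = v0:44,v1:11,v2:22,v3:27,v4:5,v5:0,v6:inf,v7:inf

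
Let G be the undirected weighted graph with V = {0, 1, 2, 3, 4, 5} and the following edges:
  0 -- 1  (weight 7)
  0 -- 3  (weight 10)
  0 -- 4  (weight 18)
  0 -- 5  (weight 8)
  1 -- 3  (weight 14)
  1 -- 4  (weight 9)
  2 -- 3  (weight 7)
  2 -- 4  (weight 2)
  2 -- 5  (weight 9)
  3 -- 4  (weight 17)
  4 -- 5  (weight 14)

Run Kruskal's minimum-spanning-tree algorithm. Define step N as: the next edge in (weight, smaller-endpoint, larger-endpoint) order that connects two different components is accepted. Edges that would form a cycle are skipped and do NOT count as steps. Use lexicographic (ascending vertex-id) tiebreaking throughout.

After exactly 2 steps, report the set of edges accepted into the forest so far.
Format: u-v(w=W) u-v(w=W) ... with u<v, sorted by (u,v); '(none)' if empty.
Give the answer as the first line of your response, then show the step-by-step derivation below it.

0-1(w=7) 2-4(w=2)

step 1: add edge 2-4 (w=2); MST = {2-4(w=2)}
step 2: add edge 0-1 (w=7); MST = {0-1(w=7) 2-4(w=2)}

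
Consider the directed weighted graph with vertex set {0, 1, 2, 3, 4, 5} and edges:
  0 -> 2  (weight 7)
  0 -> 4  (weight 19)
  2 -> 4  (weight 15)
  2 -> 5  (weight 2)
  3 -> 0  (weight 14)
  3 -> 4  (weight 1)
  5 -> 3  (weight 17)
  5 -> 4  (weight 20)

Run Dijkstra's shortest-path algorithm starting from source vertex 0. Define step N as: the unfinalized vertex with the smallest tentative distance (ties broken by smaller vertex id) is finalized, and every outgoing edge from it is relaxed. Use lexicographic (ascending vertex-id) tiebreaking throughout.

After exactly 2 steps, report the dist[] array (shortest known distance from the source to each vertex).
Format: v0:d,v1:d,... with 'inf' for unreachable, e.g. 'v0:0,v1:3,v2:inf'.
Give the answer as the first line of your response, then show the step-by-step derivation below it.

v0:0,v1:inf,v2:7,v3:inf,v4:19,v5:9

step 1: dist = v0:0,v1:inf,v2:7,v3:inf,v4:19,v5:inf
step 2: dist = v0:0,v1:inf,v2:7,v3:inf,v4:19,v5:9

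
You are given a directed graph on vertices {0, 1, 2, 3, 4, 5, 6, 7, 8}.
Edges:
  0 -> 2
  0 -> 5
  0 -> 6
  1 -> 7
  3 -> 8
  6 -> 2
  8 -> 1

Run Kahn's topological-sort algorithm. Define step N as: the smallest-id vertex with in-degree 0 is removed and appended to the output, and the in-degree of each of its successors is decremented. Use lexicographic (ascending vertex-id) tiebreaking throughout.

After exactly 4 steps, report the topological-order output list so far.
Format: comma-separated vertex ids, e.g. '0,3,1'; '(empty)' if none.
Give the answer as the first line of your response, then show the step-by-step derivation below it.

0,3,4,5

step 1: output 0; order=[0]; indeg=(0,1,1,0,0,0,0,1,1)
step 2: output 3; order=[0,3]; indeg=(0,1,1,0,0,0,0,1,0)
step 3: output 4; order=[0,3,4]; indeg=(0,1,1,0,0,0,0,1,0)
step 4: output 5; order=[0,3,4,5]; indeg=(0,1,1,0,0,0,0,1,0)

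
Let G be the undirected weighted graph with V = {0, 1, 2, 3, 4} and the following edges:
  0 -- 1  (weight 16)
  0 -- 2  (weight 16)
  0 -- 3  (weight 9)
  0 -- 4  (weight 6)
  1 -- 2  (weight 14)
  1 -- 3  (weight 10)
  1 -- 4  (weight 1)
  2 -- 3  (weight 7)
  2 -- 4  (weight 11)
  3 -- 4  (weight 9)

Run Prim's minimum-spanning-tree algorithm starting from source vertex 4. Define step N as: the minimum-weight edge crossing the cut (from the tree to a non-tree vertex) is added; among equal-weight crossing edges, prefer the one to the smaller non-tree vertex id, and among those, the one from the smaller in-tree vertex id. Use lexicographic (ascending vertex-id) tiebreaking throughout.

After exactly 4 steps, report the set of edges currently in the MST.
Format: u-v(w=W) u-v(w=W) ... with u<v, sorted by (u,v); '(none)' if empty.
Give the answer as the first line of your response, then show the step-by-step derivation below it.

0-3(w=9) 0-4(w=6) 1-4(w=1) 2-3(w=7)

step 1: add edge 1-4 (w=1); MST = {1-4(w=1)}
step 2: add edge 0-4 (w=6); MST = {0-4(w=6) 1-4(w=1)}
step 3: add edge 0-3 (w=9); MST = {0-3(w=9) 0-4(w=6) 1-4(w=1)}
step 4: add edge 2-3 (w=7); MST = {0-3(w=9) 0-4(w=6) 1-4(w=1) 2-3(w=7)}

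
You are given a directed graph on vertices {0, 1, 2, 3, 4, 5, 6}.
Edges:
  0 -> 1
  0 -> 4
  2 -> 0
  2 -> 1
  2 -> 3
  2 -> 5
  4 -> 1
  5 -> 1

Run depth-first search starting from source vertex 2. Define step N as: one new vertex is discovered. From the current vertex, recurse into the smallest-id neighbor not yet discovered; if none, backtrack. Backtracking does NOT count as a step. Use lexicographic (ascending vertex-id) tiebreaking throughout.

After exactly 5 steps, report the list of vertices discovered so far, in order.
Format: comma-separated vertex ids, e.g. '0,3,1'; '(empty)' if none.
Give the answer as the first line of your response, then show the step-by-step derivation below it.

2,0,1,4,3

step 1: discover 2; path=2; order=2
step 2: discover 0; path=2>0; order=2,0
step 3: discover 1; path=2>0>1; order=2,0,1
step 4: discover 4; path=2>0>4; order=2,0,1,4
step 5: discover 3; path=2>3; order=2,0,1,4,3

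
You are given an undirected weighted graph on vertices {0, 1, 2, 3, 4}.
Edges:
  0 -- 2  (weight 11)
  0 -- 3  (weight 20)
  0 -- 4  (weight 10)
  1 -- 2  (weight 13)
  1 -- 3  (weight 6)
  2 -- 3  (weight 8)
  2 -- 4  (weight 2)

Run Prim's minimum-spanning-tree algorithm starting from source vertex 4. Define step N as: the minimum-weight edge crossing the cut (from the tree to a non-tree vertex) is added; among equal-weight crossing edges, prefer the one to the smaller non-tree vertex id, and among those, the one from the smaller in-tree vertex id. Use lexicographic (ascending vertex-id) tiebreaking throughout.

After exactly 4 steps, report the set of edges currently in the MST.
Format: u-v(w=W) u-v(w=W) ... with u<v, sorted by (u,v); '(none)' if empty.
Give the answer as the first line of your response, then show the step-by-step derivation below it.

0-4(w=10) 1-3(w=6) 2-3(w=8) 2-4(w=2)

step 1: add edge 2-4 (w=2); MST = {2-4(w=2)}
step 2: add edge 2-3 (w=8); MST = {2-3(w=8) 2-4(w=2)}
step 3: add edge 1-3 (w=6); MST = {1-3(w=6) 2-3(w=8) 2-4(w=2)}
step 4: add edge 0-4 (w=10); MST = {0-4(w=10) 1-3(w=6) 2-3(w=8) 2-4(w=2)}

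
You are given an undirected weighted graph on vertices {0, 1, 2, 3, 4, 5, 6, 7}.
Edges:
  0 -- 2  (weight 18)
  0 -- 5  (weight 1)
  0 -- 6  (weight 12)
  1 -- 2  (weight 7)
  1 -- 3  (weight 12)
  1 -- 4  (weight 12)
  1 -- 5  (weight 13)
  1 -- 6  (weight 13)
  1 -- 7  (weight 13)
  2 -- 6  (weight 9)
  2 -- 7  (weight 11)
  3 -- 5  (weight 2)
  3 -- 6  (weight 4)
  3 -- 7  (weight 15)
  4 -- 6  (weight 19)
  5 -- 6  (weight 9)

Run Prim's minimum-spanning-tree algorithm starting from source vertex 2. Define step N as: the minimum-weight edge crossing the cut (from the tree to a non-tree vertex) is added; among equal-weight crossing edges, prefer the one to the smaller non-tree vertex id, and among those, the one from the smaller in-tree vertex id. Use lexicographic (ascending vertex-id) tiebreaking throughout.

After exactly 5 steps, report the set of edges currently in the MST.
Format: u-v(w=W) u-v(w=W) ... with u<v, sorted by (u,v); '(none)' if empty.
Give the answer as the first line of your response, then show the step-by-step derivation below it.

0-5(w=1) 1-2(w=7) 2-6(w=9) 3-5(w=2) 3-6(w=4)

step 1: add edge 1-2 (w=7); MST = {1-2(w=7)}
step 2: add edge 2-6 (w=9); MST = {1-2(w=7) 2-6(w=9)}
step 3: add edge 3-6 (w=4); MST = {1-2(w=7) 2-6(w=9) 3-6(w=4)}
step 4: add edge 3-5 (w=2); MST = {1-2(w=7) 2-6(w=9) 3-5(w=2) 3-6(w=4)}
step 5: add edge 0-5 (w=1); MST = {0-5(w=1) 1-2(w=7) 2-6(w=9) 3-5(w=2) 3-6(w=4)}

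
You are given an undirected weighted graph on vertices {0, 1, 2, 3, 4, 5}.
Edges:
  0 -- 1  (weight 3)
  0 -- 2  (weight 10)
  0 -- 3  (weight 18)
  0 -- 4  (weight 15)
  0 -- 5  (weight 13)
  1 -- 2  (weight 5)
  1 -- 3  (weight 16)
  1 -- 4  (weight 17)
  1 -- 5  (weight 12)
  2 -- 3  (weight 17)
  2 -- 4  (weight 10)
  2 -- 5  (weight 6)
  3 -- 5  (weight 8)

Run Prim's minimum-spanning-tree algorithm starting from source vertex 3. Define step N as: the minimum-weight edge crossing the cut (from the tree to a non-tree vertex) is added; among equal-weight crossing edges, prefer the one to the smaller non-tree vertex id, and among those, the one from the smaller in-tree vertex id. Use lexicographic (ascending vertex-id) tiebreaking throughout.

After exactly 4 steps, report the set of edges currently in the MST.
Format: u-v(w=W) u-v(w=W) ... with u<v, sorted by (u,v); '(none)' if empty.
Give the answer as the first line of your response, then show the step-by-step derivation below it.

0-1(w=3) 1-2(w=5) 2-5(w=6) 3-5(w=8)

step 1: add edge 3-5 (w=8); MST = {3-5(w=8)}
step 2: add edge 2-5 (w=6); MST = {2-5(w=6) 3-5(w=8)}
step 3: add edge 1-2 (w=5); MST = {1-2(w=5) 2-5(w=6) 3-5(w=8)}
step 4: add edge 0-1 (w=3); MST = {0-1(w=3) 1-2(w=5) 2-5(w=6) 3-5(w=8)}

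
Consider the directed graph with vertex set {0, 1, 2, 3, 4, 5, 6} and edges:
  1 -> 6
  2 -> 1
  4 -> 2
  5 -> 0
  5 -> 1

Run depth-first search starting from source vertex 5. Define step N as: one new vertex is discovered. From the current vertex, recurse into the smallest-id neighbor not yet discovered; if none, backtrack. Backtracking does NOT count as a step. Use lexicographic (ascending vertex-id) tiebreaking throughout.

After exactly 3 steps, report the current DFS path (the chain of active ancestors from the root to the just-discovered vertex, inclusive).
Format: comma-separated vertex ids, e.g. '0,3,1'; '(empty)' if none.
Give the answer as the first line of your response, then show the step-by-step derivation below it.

5,1

step 1: discover 5; path=5; order=5
step 2: discover 0; path=5>0; order=5,0
step 3: discover 1; path=5>1; order=5,0,1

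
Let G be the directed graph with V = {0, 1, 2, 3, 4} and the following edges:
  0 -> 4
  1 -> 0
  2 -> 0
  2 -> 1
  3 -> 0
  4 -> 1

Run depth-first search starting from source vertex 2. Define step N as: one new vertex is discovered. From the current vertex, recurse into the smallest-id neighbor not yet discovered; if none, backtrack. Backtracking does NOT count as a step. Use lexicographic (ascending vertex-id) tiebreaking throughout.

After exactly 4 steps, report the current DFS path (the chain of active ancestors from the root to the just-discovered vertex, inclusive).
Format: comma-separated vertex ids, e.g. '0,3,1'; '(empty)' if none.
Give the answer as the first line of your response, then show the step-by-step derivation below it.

2,0,4,1

step 1: discover 2; path=2; order=2
step 2: discover 0; path=2>0; order=2,0
step 3: discover 4; path=2>0>4; order=2,0,4
step 4: discover 1; path=2>0>4>1; order=2,0,4,1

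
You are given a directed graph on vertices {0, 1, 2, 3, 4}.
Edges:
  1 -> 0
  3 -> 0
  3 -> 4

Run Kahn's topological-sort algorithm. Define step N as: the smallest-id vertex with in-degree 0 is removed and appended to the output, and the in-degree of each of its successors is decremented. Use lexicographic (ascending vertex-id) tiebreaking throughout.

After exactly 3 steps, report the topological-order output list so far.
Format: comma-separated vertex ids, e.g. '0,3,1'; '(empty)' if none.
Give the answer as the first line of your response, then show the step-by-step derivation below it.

1,2,3

step 1: output 1; order=[1]; indeg=(1,0,0,0,1)
step 2: output 2; order=[1,2]; indeg=(1,0,0,0,1)
step 3: output 3; order=[1,2,3]; indeg=(0,0,0,0,0)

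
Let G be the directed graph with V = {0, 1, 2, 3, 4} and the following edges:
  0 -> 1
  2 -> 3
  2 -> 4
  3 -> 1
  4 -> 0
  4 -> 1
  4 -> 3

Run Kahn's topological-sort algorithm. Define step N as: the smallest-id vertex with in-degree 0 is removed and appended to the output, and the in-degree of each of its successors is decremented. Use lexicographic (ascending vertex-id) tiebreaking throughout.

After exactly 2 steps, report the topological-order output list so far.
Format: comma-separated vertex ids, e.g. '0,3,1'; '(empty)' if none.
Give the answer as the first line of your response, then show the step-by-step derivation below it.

2,4

step 1: output 2; order=[2]; indeg=(1,3,0,1,0)
step 2: output 4; order=[2,4]; indeg=(0,2,0,0,0)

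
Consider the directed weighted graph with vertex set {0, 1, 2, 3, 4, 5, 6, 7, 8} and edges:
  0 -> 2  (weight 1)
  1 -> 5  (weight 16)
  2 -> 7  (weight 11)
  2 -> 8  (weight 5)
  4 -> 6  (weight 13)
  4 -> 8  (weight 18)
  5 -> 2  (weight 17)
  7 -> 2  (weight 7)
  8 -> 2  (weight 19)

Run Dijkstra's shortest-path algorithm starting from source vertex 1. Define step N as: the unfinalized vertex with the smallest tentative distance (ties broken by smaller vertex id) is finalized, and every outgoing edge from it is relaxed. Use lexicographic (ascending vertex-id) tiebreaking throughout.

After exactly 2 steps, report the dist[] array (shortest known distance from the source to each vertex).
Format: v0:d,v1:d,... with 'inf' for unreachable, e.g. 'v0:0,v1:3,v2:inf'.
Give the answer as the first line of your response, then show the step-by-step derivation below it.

v0:inf,v1:0,v2:33,v3:inf,v4:inf,v5:16,v6:inf,v7:inf,v8:inf

step 1: dist = v0:inf,v1:0,v2:inf,v3:inf,v4:inf,v5:16,v6:inf,v7:inf,v8:inf
step 2: dist = v0:inf,v1:0,v2:33,v3:inf,v4:inf,v5:16,v6:inf,v7:inf,v8:inf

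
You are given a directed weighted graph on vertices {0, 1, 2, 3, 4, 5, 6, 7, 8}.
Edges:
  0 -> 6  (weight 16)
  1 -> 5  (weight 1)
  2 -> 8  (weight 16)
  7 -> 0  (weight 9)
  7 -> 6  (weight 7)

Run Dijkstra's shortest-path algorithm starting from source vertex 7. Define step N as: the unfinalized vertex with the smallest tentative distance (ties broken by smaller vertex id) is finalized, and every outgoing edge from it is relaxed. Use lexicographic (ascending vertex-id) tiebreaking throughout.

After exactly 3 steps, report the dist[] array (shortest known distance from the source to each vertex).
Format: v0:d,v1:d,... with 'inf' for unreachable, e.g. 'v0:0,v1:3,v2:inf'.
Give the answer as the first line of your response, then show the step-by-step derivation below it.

v0:9,v1:inf,v2:inf,v3:inf,v4:inf,v5:inf,v6:7,v7:0,v8:inf

step 1: dist = v0:9,v1:inf,v2:inf,v3:inf,v4:inf,v5:inf,v6:7,v7:0,v8:inf
step 2: dist = v0:9,v1:inf,v2:inf,v3:inf,v4:inf,v5:inf,v6:7,v7:0,v8:inf
step 3: dist = v0:9,v1:inf,v2:inf,v3:inf,v4:inf,v5:inf,v6:7,v7:0,v8:inf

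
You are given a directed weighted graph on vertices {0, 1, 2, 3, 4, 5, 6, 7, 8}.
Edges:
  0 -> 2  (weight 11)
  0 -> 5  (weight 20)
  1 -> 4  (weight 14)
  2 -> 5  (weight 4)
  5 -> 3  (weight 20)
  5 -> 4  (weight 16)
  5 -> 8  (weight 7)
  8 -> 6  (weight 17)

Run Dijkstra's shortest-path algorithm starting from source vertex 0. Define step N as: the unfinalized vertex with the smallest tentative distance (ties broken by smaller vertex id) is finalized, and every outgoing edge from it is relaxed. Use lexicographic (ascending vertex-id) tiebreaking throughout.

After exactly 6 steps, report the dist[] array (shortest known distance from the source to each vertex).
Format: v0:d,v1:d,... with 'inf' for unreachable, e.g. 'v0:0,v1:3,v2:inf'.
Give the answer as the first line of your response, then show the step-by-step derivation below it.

v0:0,v1:inf,v2:11,v3:35,v4:31,v5:15,v6:39,v7:inf,v8:22

step 1: dist = v0:0,v1:inf,v2:11,v3:inf,v4:inf,v5:20,v6:inf,v7:inf,v8:inf
step 2: dist = v0:0,v1:inf,v2:11,v3:inf,v4:inf,v5:15,v6:inf,v7:inf,v8:inf
step 3: dist = v0:0,v1:inf,v2:11,v3:35,v4:31,v5:15,v6:inf,v7:inf,v8:22
step 4: dist = v0:0,v1:inf,v2:11,v3:35,v4:31,v5:15,v6:39,v7:inf,v8:22
step 5: dist = v0:0,v1:inf,v2:11,v3:35,v4:31,v5:15,v6:39,v7:inf,v8:22
step 6: dist = v0:0,v1:inf,v2:11,v3:35,v4:31,v5:15,v6:39,v7:inf,v8:22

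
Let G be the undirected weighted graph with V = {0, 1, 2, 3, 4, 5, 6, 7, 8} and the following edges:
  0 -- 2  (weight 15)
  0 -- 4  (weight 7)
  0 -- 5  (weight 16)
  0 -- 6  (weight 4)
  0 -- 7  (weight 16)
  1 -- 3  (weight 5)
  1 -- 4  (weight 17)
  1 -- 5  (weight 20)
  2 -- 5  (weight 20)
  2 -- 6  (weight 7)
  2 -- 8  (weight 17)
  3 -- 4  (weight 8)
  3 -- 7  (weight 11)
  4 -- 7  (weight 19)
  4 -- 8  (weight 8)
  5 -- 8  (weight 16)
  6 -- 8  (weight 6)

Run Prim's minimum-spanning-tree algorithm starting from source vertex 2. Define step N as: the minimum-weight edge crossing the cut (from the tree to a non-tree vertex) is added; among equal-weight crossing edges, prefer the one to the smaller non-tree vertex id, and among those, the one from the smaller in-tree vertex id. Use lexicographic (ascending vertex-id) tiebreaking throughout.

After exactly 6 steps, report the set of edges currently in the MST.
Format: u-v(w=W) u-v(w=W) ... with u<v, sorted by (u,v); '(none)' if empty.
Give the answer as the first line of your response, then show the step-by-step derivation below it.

0-4(w=7) 0-6(w=4) 1-3(w=5) 2-6(w=7) 3-4(w=8) 6-8(w=6)

step 1: add edge 2-6 (w=7); MST = {2-6(w=7)}
step 2: add edge 0-6 (w=4); MST = {0-6(w=4) 2-6(w=7)}
step 3: add edge 6-8 (w=6); MST = {0-6(w=4) 2-6(w=7) 6-8(w=6)}
step 4: add edge 0-4 (w=7); MST = {0-4(w=7) 0-6(w=4) 2-6(w=7) 6-8(w=6)}
step 5: add edge 3-4 (w=8); MST = {0-4(w=7) 0-6(w=4) 2-6(w=7) 3-4(w=8) 6-8(w=6)}
step 6: add edge 1-3 (w=5); MST = {0-4(w=7) 0-6(w=4) 1-3(w=5) 2-6(w=7) 3-4(w=8) 6-8(w=6)}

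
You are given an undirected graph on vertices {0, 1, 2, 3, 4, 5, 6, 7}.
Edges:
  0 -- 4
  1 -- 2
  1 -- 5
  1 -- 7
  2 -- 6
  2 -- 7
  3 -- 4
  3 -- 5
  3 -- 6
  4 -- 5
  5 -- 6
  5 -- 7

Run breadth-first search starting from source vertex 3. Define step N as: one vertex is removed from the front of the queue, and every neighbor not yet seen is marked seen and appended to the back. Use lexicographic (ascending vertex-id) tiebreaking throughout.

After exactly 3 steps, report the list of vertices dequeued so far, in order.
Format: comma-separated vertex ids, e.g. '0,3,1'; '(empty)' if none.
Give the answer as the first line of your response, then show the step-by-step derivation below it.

3,4,5

step 1: dequeue 3; queue=[4,5,6]; order=3
step 2: dequeue 4; queue=[5,6,0]; order=3,4
step 3: dequeue 5; queue=[6,0,1,7]; order=3,4,5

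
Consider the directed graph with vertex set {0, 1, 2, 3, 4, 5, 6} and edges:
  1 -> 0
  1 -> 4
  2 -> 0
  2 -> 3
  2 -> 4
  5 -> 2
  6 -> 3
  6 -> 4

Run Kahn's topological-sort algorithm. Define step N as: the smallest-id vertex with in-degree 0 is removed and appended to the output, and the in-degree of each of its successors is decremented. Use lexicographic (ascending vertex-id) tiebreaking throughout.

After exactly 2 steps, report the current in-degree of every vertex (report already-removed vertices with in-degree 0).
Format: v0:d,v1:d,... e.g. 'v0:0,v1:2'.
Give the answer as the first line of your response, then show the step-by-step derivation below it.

v0:1,v1:0,v2:0,v3:2,v4:2,v5:0,v6:0

step 1: output 1; order=[1]; indeg=(1,0,1,2,2,0,0)
step 2: output 5; order=[1,5]; indeg=(1,0,0,2,2,0,0)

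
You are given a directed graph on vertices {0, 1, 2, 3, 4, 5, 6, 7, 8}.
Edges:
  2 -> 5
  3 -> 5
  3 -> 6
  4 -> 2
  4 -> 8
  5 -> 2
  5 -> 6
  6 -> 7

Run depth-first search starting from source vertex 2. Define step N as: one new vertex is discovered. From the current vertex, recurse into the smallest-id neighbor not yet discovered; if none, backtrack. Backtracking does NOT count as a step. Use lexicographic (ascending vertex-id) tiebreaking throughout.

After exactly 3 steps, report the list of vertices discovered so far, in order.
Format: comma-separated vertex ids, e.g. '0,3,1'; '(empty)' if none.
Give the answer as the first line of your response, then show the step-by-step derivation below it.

2,5,6

step 1: discover 2; path=2; order=2
step 2: discover 5; path=2>5; order=2,5
step 3: discover 6; path=2>5>6; order=2,5,6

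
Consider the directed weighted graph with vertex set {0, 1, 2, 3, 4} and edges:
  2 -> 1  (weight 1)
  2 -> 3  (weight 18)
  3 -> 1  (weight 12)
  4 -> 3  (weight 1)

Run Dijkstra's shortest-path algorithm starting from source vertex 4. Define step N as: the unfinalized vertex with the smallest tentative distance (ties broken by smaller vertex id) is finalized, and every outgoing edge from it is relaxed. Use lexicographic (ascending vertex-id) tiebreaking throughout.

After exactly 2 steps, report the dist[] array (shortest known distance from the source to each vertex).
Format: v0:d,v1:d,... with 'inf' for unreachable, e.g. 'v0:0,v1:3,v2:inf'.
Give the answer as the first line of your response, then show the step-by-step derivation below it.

v0:inf,v1:13,v2:inf,v3:1,v4:0

step 1: dist = v0:inf,v1:inf,v2:inf,v3:1,v4:0
step 2: dist = v0:inf,v1:13,v2:inf,v3:1,v4:0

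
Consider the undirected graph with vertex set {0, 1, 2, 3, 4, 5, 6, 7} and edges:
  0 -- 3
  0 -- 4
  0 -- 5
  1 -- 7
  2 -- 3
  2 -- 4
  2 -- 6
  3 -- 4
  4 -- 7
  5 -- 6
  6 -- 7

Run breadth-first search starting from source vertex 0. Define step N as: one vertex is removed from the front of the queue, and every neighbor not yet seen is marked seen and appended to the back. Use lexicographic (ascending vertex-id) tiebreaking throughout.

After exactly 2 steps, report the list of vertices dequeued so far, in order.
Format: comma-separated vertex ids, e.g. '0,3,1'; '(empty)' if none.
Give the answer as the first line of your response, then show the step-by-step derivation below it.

0,3

step 1: dequeue 0; queue=[3,4,5]; order=0
step 2: dequeue 3; queue=[4,5,2]; order=0,3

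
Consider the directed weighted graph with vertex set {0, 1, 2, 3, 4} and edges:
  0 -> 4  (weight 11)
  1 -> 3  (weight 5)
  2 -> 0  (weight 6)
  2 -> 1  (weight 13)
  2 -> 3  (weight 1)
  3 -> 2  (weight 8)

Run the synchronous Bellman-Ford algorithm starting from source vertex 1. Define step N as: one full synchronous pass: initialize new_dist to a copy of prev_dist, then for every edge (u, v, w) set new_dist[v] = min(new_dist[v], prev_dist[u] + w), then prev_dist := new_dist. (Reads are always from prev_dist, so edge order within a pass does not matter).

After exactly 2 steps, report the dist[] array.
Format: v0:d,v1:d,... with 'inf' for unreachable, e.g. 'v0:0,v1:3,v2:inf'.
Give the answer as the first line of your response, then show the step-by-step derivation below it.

v0:inf,v1:0,v2:13,v3:5,v4:inf

step 1: dist = v0:inf,v1:0,v2:inf,v3:5,v4:inf
step 2: dist = v0:inf,v1:0,v2:13,v3:5,v4:inf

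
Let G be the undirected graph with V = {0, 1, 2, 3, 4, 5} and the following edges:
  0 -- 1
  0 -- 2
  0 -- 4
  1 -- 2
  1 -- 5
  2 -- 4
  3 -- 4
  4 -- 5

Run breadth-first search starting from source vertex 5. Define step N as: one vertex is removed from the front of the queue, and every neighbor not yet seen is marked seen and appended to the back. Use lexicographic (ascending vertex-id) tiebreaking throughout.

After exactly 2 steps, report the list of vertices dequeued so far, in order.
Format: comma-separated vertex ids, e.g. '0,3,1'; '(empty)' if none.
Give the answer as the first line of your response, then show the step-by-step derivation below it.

5,1

step 1: dequeue 5; queue=[1,4]; order=5
step 2: dequeue 1; queue=[4,0,2]; order=5,1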